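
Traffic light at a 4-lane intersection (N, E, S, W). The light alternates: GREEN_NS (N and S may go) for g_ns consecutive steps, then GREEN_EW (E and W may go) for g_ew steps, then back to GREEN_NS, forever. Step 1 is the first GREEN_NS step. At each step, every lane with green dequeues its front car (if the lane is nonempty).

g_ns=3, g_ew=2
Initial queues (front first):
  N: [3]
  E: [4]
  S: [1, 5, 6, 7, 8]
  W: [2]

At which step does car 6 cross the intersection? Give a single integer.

Step 1 [NS]: N:car3-GO,E:wait,S:car1-GO,W:wait | queues: N=0 E=1 S=4 W=1
Step 2 [NS]: N:empty,E:wait,S:car5-GO,W:wait | queues: N=0 E=1 S=3 W=1
Step 3 [NS]: N:empty,E:wait,S:car6-GO,W:wait | queues: N=0 E=1 S=2 W=1
Step 4 [EW]: N:wait,E:car4-GO,S:wait,W:car2-GO | queues: N=0 E=0 S=2 W=0
Step 5 [EW]: N:wait,E:empty,S:wait,W:empty | queues: N=0 E=0 S=2 W=0
Step 6 [NS]: N:empty,E:wait,S:car7-GO,W:wait | queues: N=0 E=0 S=1 W=0
Step 7 [NS]: N:empty,E:wait,S:car8-GO,W:wait | queues: N=0 E=0 S=0 W=0
Car 6 crosses at step 3

3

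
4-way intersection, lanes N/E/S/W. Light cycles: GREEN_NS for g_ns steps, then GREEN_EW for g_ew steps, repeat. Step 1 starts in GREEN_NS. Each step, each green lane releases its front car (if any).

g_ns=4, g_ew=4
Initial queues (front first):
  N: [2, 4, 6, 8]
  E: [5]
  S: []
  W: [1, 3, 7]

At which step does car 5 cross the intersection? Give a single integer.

Step 1 [NS]: N:car2-GO,E:wait,S:empty,W:wait | queues: N=3 E=1 S=0 W=3
Step 2 [NS]: N:car4-GO,E:wait,S:empty,W:wait | queues: N=2 E=1 S=0 W=3
Step 3 [NS]: N:car6-GO,E:wait,S:empty,W:wait | queues: N=1 E=1 S=0 W=3
Step 4 [NS]: N:car8-GO,E:wait,S:empty,W:wait | queues: N=0 E=1 S=0 W=3
Step 5 [EW]: N:wait,E:car5-GO,S:wait,W:car1-GO | queues: N=0 E=0 S=0 W=2
Step 6 [EW]: N:wait,E:empty,S:wait,W:car3-GO | queues: N=0 E=0 S=0 W=1
Step 7 [EW]: N:wait,E:empty,S:wait,W:car7-GO | queues: N=0 E=0 S=0 W=0
Car 5 crosses at step 5

5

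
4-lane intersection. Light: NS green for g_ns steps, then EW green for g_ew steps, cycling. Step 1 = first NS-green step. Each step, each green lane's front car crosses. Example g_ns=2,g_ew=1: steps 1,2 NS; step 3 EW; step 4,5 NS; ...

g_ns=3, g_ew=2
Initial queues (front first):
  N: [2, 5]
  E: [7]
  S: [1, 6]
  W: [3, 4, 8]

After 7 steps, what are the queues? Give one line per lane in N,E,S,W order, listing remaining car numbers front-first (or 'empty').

Step 1 [NS]: N:car2-GO,E:wait,S:car1-GO,W:wait | queues: N=1 E=1 S=1 W=3
Step 2 [NS]: N:car5-GO,E:wait,S:car6-GO,W:wait | queues: N=0 E=1 S=0 W=3
Step 3 [NS]: N:empty,E:wait,S:empty,W:wait | queues: N=0 E=1 S=0 W=3
Step 4 [EW]: N:wait,E:car7-GO,S:wait,W:car3-GO | queues: N=0 E=0 S=0 W=2
Step 5 [EW]: N:wait,E:empty,S:wait,W:car4-GO | queues: N=0 E=0 S=0 W=1
Step 6 [NS]: N:empty,E:wait,S:empty,W:wait | queues: N=0 E=0 S=0 W=1
Step 7 [NS]: N:empty,E:wait,S:empty,W:wait | queues: N=0 E=0 S=0 W=1

N: empty
E: empty
S: empty
W: 8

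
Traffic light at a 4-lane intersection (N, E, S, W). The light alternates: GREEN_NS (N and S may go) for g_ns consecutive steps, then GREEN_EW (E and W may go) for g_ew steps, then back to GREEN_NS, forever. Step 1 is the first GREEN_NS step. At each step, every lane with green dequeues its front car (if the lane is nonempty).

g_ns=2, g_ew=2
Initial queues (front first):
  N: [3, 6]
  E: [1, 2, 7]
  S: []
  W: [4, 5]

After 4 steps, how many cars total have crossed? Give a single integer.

Answer: 6

Derivation:
Step 1 [NS]: N:car3-GO,E:wait,S:empty,W:wait | queues: N=1 E=3 S=0 W=2
Step 2 [NS]: N:car6-GO,E:wait,S:empty,W:wait | queues: N=0 E=3 S=0 W=2
Step 3 [EW]: N:wait,E:car1-GO,S:wait,W:car4-GO | queues: N=0 E=2 S=0 W=1
Step 4 [EW]: N:wait,E:car2-GO,S:wait,W:car5-GO | queues: N=0 E=1 S=0 W=0
Cars crossed by step 4: 6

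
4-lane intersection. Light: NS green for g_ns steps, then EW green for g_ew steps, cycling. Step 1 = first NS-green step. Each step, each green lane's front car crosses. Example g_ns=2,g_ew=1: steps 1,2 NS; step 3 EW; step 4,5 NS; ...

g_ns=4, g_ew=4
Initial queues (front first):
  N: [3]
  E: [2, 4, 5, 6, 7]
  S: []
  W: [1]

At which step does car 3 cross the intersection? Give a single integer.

Step 1 [NS]: N:car3-GO,E:wait,S:empty,W:wait | queues: N=0 E=5 S=0 W=1
Step 2 [NS]: N:empty,E:wait,S:empty,W:wait | queues: N=0 E=5 S=0 W=1
Step 3 [NS]: N:empty,E:wait,S:empty,W:wait | queues: N=0 E=5 S=0 W=1
Step 4 [NS]: N:empty,E:wait,S:empty,W:wait | queues: N=0 E=5 S=0 W=1
Step 5 [EW]: N:wait,E:car2-GO,S:wait,W:car1-GO | queues: N=0 E=4 S=0 W=0
Step 6 [EW]: N:wait,E:car4-GO,S:wait,W:empty | queues: N=0 E=3 S=0 W=0
Step 7 [EW]: N:wait,E:car5-GO,S:wait,W:empty | queues: N=0 E=2 S=0 W=0
Step 8 [EW]: N:wait,E:car6-GO,S:wait,W:empty | queues: N=0 E=1 S=0 W=0
Step 9 [NS]: N:empty,E:wait,S:empty,W:wait | queues: N=0 E=1 S=0 W=0
Step 10 [NS]: N:empty,E:wait,S:empty,W:wait | queues: N=0 E=1 S=0 W=0
Step 11 [NS]: N:empty,E:wait,S:empty,W:wait | queues: N=0 E=1 S=0 W=0
Step 12 [NS]: N:empty,E:wait,S:empty,W:wait | queues: N=0 E=1 S=0 W=0
Step 13 [EW]: N:wait,E:car7-GO,S:wait,W:empty | queues: N=0 E=0 S=0 W=0
Car 3 crosses at step 1

1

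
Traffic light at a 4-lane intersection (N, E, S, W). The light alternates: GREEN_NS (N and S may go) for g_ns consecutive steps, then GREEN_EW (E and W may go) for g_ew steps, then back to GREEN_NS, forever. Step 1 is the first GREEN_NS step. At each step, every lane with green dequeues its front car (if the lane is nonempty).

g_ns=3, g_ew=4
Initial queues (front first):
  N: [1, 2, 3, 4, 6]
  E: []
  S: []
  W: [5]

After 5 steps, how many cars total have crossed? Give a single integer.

Step 1 [NS]: N:car1-GO,E:wait,S:empty,W:wait | queues: N=4 E=0 S=0 W=1
Step 2 [NS]: N:car2-GO,E:wait,S:empty,W:wait | queues: N=3 E=0 S=0 W=1
Step 3 [NS]: N:car3-GO,E:wait,S:empty,W:wait | queues: N=2 E=0 S=0 W=1
Step 4 [EW]: N:wait,E:empty,S:wait,W:car5-GO | queues: N=2 E=0 S=0 W=0
Step 5 [EW]: N:wait,E:empty,S:wait,W:empty | queues: N=2 E=0 S=0 W=0
Cars crossed by step 5: 4

Answer: 4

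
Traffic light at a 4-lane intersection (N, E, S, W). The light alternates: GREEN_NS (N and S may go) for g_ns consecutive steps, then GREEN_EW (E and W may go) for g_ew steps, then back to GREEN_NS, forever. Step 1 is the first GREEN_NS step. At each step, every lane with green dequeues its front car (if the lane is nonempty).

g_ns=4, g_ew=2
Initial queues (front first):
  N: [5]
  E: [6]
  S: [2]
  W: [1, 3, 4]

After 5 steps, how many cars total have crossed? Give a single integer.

Step 1 [NS]: N:car5-GO,E:wait,S:car2-GO,W:wait | queues: N=0 E=1 S=0 W=3
Step 2 [NS]: N:empty,E:wait,S:empty,W:wait | queues: N=0 E=1 S=0 W=3
Step 3 [NS]: N:empty,E:wait,S:empty,W:wait | queues: N=0 E=1 S=0 W=3
Step 4 [NS]: N:empty,E:wait,S:empty,W:wait | queues: N=0 E=1 S=0 W=3
Step 5 [EW]: N:wait,E:car6-GO,S:wait,W:car1-GO | queues: N=0 E=0 S=0 W=2
Cars crossed by step 5: 4

Answer: 4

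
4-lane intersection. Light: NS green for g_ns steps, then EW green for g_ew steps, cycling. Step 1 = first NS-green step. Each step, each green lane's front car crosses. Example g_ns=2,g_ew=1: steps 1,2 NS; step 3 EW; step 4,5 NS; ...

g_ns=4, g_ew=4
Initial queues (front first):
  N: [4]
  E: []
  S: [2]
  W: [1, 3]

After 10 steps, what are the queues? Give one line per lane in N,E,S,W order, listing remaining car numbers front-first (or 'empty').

Step 1 [NS]: N:car4-GO,E:wait,S:car2-GO,W:wait | queues: N=0 E=0 S=0 W=2
Step 2 [NS]: N:empty,E:wait,S:empty,W:wait | queues: N=0 E=0 S=0 W=2
Step 3 [NS]: N:empty,E:wait,S:empty,W:wait | queues: N=0 E=0 S=0 W=2
Step 4 [NS]: N:empty,E:wait,S:empty,W:wait | queues: N=0 E=0 S=0 W=2
Step 5 [EW]: N:wait,E:empty,S:wait,W:car1-GO | queues: N=0 E=0 S=0 W=1
Step 6 [EW]: N:wait,E:empty,S:wait,W:car3-GO | queues: N=0 E=0 S=0 W=0

N: empty
E: empty
S: empty
W: empty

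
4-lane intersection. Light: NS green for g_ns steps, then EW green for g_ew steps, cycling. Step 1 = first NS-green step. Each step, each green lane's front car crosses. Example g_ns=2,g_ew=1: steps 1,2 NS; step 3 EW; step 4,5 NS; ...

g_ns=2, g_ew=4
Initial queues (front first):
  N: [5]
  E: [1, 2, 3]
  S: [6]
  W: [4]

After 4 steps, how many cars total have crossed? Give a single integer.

Answer: 5

Derivation:
Step 1 [NS]: N:car5-GO,E:wait,S:car6-GO,W:wait | queues: N=0 E=3 S=0 W=1
Step 2 [NS]: N:empty,E:wait,S:empty,W:wait | queues: N=0 E=3 S=0 W=1
Step 3 [EW]: N:wait,E:car1-GO,S:wait,W:car4-GO | queues: N=0 E=2 S=0 W=0
Step 4 [EW]: N:wait,E:car2-GO,S:wait,W:empty | queues: N=0 E=1 S=0 W=0
Cars crossed by step 4: 5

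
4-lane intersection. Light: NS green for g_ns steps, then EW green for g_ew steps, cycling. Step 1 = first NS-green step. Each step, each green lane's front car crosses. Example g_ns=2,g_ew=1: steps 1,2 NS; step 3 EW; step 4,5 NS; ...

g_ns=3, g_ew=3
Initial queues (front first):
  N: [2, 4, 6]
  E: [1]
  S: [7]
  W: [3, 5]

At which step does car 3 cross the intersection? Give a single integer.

Step 1 [NS]: N:car2-GO,E:wait,S:car7-GO,W:wait | queues: N=2 E=1 S=0 W=2
Step 2 [NS]: N:car4-GO,E:wait,S:empty,W:wait | queues: N=1 E=1 S=0 W=2
Step 3 [NS]: N:car6-GO,E:wait,S:empty,W:wait | queues: N=0 E=1 S=0 W=2
Step 4 [EW]: N:wait,E:car1-GO,S:wait,W:car3-GO | queues: N=0 E=0 S=0 W=1
Step 5 [EW]: N:wait,E:empty,S:wait,W:car5-GO | queues: N=0 E=0 S=0 W=0
Car 3 crosses at step 4

4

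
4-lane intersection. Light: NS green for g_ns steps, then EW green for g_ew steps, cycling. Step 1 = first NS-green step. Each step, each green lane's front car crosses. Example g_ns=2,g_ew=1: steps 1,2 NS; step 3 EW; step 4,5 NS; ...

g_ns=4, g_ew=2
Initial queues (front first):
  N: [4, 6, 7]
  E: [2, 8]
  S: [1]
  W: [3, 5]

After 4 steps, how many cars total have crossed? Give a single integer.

Step 1 [NS]: N:car4-GO,E:wait,S:car1-GO,W:wait | queues: N=2 E=2 S=0 W=2
Step 2 [NS]: N:car6-GO,E:wait,S:empty,W:wait | queues: N=1 E=2 S=0 W=2
Step 3 [NS]: N:car7-GO,E:wait,S:empty,W:wait | queues: N=0 E=2 S=0 W=2
Step 4 [NS]: N:empty,E:wait,S:empty,W:wait | queues: N=0 E=2 S=0 W=2
Cars crossed by step 4: 4

Answer: 4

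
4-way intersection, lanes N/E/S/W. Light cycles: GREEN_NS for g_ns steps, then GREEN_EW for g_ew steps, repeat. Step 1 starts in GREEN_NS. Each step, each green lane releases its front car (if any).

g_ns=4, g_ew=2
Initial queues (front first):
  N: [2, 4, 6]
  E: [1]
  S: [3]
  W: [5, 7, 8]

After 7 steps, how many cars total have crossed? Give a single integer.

Answer: 7

Derivation:
Step 1 [NS]: N:car2-GO,E:wait,S:car3-GO,W:wait | queues: N=2 E=1 S=0 W=3
Step 2 [NS]: N:car4-GO,E:wait,S:empty,W:wait | queues: N=1 E=1 S=0 W=3
Step 3 [NS]: N:car6-GO,E:wait,S:empty,W:wait | queues: N=0 E=1 S=0 W=3
Step 4 [NS]: N:empty,E:wait,S:empty,W:wait | queues: N=0 E=1 S=0 W=3
Step 5 [EW]: N:wait,E:car1-GO,S:wait,W:car5-GO | queues: N=0 E=0 S=0 W=2
Step 6 [EW]: N:wait,E:empty,S:wait,W:car7-GO | queues: N=0 E=0 S=0 W=1
Step 7 [NS]: N:empty,E:wait,S:empty,W:wait | queues: N=0 E=0 S=0 W=1
Cars crossed by step 7: 7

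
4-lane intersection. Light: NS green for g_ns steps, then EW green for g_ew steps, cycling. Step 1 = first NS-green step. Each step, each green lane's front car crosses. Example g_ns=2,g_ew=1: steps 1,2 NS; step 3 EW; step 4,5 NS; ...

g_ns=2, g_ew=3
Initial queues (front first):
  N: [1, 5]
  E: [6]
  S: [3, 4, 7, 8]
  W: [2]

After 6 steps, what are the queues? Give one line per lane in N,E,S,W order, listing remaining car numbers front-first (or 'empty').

Step 1 [NS]: N:car1-GO,E:wait,S:car3-GO,W:wait | queues: N=1 E=1 S=3 W=1
Step 2 [NS]: N:car5-GO,E:wait,S:car4-GO,W:wait | queues: N=0 E=1 S=2 W=1
Step 3 [EW]: N:wait,E:car6-GO,S:wait,W:car2-GO | queues: N=0 E=0 S=2 W=0
Step 4 [EW]: N:wait,E:empty,S:wait,W:empty | queues: N=0 E=0 S=2 W=0
Step 5 [EW]: N:wait,E:empty,S:wait,W:empty | queues: N=0 E=0 S=2 W=0
Step 6 [NS]: N:empty,E:wait,S:car7-GO,W:wait | queues: N=0 E=0 S=1 W=0

N: empty
E: empty
S: 8
W: empty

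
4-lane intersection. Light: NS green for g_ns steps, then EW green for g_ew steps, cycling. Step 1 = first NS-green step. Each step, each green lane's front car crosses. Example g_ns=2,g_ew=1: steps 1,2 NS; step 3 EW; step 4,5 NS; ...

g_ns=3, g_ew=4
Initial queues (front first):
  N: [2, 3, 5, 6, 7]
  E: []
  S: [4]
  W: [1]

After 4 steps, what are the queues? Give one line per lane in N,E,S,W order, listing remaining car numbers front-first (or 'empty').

Step 1 [NS]: N:car2-GO,E:wait,S:car4-GO,W:wait | queues: N=4 E=0 S=0 W=1
Step 2 [NS]: N:car3-GO,E:wait,S:empty,W:wait | queues: N=3 E=0 S=0 W=1
Step 3 [NS]: N:car5-GO,E:wait,S:empty,W:wait | queues: N=2 E=0 S=0 W=1
Step 4 [EW]: N:wait,E:empty,S:wait,W:car1-GO | queues: N=2 E=0 S=0 W=0

N: 6 7
E: empty
S: empty
W: empty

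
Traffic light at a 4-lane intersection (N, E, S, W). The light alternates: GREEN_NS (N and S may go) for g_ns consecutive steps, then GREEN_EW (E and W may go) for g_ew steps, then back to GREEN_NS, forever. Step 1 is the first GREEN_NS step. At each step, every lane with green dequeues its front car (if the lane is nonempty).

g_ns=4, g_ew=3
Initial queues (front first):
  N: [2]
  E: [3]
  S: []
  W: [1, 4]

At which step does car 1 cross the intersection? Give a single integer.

Step 1 [NS]: N:car2-GO,E:wait,S:empty,W:wait | queues: N=0 E=1 S=0 W=2
Step 2 [NS]: N:empty,E:wait,S:empty,W:wait | queues: N=0 E=1 S=0 W=2
Step 3 [NS]: N:empty,E:wait,S:empty,W:wait | queues: N=0 E=1 S=0 W=2
Step 4 [NS]: N:empty,E:wait,S:empty,W:wait | queues: N=0 E=1 S=0 W=2
Step 5 [EW]: N:wait,E:car3-GO,S:wait,W:car1-GO | queues: N=0 E=0 S=0 W=1
Step 6 [EW]: N:wait,E:empty,S:wait,W:car4-GO | queues: N=0 E=0 S=0 W=0
Car 1 crosses at step 5

5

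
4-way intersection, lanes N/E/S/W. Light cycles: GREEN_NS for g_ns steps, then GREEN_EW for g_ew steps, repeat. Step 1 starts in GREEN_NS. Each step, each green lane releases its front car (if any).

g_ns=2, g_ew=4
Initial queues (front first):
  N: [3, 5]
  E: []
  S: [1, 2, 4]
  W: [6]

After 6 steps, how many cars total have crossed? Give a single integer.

Answer: 5

Derivation:
Step 1 [NS]: N:car3-GO,E:wait,S:car1-GO,W:wait | queues: N=1 E=0 S=2 W=1
Step 2 [NS]: N:car5-GO,E:wait,S:car2-GO,W:wait | queues: N=0 E=0 S=1 W=1
Step 3 [EW]: N:wait,E:empty,S:wait,W:car6-GO | queues: N=0 E=0 S=1 W=0
Step 4 [EW]: N:wait,E:empty,S:wait,W:empty | queues: N=0 E=0 S=1 W=0
Step 5 [EW]: N:wait,E:empty,S:wait,W:empty | queues: N=0 E=0 S=1 W=0
Step 6 [EW]: N:wait,E:empty,S:wait,W:empty | queues: N=0 E=0 S=1 W=0
Cars crossed by step 6: 5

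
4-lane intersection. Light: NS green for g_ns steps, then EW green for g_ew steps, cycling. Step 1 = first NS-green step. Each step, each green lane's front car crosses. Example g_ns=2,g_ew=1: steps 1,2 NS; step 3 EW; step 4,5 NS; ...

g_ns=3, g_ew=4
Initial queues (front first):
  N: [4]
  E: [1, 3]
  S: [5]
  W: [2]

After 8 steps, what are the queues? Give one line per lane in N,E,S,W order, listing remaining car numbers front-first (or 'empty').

Step 1 [NS]: N:car4-GO,E:wait,S:car5-GO,W:wait | queues: N=0 E=2 S=0 W=1
Step 2 [NS]: N:empty,E:wait,S:empty,W:wait | queues: N=0 E=2 S=0 W=1
Step 3 [NS]: N:empty,E:wait,S:empty,W:wait | queues: N=0 E=2 S=0 W=1
Step 4 [EW]: N:wait,E:car1-GO,S:wait,W:car2-GO | queues: N=0 E=1 S=0 W=0
Step 5 [EW]: N:wait,E:car3-GO,S:wait,W:empty | queues: N=0 E=0 S=0 W=0

N: empty
E: empty
S: empty
W: empty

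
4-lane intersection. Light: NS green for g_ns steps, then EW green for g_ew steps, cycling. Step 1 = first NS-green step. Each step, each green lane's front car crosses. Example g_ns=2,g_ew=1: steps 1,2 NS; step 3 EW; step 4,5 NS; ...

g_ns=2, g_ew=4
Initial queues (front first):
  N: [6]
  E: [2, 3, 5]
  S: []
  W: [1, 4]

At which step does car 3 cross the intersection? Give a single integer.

Step 1 [NS]: N:car6-GO,E:wait,S:empty,W:wait | queues: N=0 E=3 S=0 W=2
Step 2 [NS]: N:empty,E:wait,S:empty,W:wait | queues: N=0 E=3 S=0 W=2
Step 3 [EW]: N:wait,E:car2-GO,S:wait,W:car1-GO | queues: N=0 E=2 S=0 W=1
Step 4 [EW]: N:wait,E:car3-GO,S:wait,W:car4-GO | queues: N=0 E=1 S=0 W=0
Step 5 [EW]: N:wait,E:car5-GO,S:wait,W:empty | queues: N=0 E=0 S=0 W=0
Car 3 crosses at step 4

4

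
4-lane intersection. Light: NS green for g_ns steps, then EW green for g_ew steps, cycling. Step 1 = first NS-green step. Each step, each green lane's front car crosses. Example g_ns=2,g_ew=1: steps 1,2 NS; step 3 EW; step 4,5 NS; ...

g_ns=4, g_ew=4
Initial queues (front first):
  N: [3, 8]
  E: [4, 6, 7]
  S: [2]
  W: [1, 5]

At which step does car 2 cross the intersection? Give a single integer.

Step 1 [NS]: N:car3-GO,E:wait,S:car2-GO,W:wait | queues: N=1 E=3 S=0 W=2
Step 2 [NS]: N:car8-GO,E:wait,S:empty,W:wait | queues: N=0 E=3 S=0 W=2
Step 3 [NS]: N:empty,E:wait,S:empty,W:wait | queues: N=0 E=3 S=0 W=2
Step 4 [NS]: N:empty,E:wait,S:empty,W:wait | queues: N=0 E=3 S=0 W=2
Step 5 [EW]: N:wait,E:car4-GO,S:wait,W:car1-GO | queues: N=0 E=2 S=0 W=1
Step 6 [EW]: N:wait,E:car6-GO,S:wait,W:car5-GO | queues: N=0 E=1 S=0 W=0
Step 7 [EW]: N:wait,E:car7-GO,S:wait,W:empty | queues: N=0 E=0 S=0 W=0
Car 2 crosses at step 1

1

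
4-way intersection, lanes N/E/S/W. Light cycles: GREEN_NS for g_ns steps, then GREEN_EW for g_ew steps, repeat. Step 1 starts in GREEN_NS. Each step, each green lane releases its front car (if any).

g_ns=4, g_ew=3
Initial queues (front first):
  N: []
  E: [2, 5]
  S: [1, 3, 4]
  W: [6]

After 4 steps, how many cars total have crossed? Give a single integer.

Answer: 3

Derivation:
Step 1 [NS]: N:empty,E:wait,S:car1-GO,W:wait | queues: N=0 E=2 S=2 W=1
Step 2 [NS]: N:empty,E:wait,S:car3-GO,W:wait | queues: N=0 E=2 S=1 W=1
Step 3 [NS]: N:empty,E:wait,S:car4-GO,W:wait | queues: N=0 E=2 S=0 W=1
Step 4 [NS]: N:empty,E:wait,S:empty,W:wait | queues: N=0 E=2 S=0 W=1
Cars crossed by step 4: 3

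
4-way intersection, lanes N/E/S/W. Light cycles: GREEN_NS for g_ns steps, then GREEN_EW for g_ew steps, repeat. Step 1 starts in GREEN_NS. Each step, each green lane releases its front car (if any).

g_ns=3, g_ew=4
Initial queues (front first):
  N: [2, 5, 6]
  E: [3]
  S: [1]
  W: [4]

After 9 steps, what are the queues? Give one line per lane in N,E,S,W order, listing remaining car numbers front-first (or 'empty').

Step 1 [NS]: N:car2-GO,E:wait,S:car1-GO,W:wait | queues: N=2 E=1 S=0 W=1
Step 2 [NS]: N:car5-GO,E:wait,S:empty,W:wait | queues: N=1 E=1 S=0 W=1
Step 3 [NS]: N:car6-GO,E:wait,S:empty,W:wait | queues: N=0 E=1 S=0 W=1
Step 4 [EW]: N:wait,E:car3-GO,S:wait,W:car4-GO | queues: N=0 E=0 S=0 W=0

N: empty
E: empty
S: empty
W: empty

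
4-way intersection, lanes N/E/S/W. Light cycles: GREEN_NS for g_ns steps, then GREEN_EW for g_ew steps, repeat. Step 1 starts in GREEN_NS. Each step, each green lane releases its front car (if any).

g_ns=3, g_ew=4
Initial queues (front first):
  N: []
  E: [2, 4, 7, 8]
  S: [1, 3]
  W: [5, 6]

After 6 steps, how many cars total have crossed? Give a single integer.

Step 1 [NS]: N:empty,E:wait,S:car1-GO,W:wait | queues: N=0 E=4 S=1 W=2
Step 2 [NS]: N:empty,E:wait,S:car3-GO,W:wait | queues: N=0 E=4 S=0 W=2
Step 3 [NS]: N:empty,E:wait,S:empty,W:wait | queues: N=0 E=4 S=0 W=2
Step 4 [EW]: N:wait,E:car2-GO,S:wait,W:car5-GO | queues: N=0 E=3 S=0 W=1
Step 5 [EW]: N:wait,E:car4-GO,S:wait,W:car6-GO | queues: N=0 E=2 S=0 W=0
Step 6 [EW]: N:wait,E:car7-GO,S:wait,W:empty | queues: N=0 E=1 S=0 W=0
Cars crossed by step 6: 7

Answer: 7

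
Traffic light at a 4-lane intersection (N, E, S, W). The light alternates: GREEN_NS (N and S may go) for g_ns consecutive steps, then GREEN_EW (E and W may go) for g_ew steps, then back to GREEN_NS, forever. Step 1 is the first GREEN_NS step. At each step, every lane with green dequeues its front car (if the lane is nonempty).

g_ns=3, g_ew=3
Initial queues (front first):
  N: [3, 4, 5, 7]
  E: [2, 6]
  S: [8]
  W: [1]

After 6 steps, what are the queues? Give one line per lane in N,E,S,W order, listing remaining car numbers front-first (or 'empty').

Step 1 [NS]: N:car3-GO,E:wait,S:car8-GO,W:wait | queues: N=3 E=2 S=0 W=1
Step 2 [NS]: N:car4-GO,E:wait,S:empty,W:wait | queues: N=2 E=2 S=0 W=1
Step 3 [NS]: N:car5-GO,E:wait,S:empty,W:wait | queues: N=1 E=2 S=0 W=1
Step 4 [EW]: N:wait,E:car2-GO,S:wait,W:car1-GO | queues: N=1 E=1 S=0 W=0
Step 5 [EW]: N:wait,E:car6-GO,S:wait,W:empty | queues: N=1 E=0 S=0 W=0
Step 6 [EW]: N:wait,E:empty,S:wait,W:empty | queues: N=1 E=0 S=0 W=0

N: 7
E: empty
S: empty
W: empty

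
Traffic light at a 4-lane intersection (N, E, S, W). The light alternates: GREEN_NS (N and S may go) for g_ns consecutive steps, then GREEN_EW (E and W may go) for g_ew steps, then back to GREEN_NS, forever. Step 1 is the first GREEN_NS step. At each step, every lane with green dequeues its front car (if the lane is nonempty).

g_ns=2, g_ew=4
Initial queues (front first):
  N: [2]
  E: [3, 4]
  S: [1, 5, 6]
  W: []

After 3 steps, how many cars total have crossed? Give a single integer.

Answer: 4

Derivation:
Step 1 [NS]: N:car2-GO,E:wait,S:car1-GO,W:wait | queues: N=0 E=2 S=2 W=0
Step 2 [NS]: N:empty,E:wait,S:car5-GO,W:wait | queues: N=0 E=2 S=1 W=0
Step 3 [EW]: N:wait,E:car3-GO,S:wait,W:empty | queues: N=0 E=1 S=1 W=0
Cars crossed by step 3: 4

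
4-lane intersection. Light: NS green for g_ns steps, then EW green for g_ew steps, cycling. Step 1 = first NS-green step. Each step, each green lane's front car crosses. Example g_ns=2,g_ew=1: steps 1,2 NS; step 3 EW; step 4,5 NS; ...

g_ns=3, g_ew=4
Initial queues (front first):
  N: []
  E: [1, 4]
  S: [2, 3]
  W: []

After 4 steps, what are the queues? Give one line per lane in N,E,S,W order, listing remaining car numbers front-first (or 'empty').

Step 1 [NS]: N:empty,E:wait,S:car2-GO,W:wait | queues: N=0 E=2 S=1 W=0
Step 2 [NS]: N:empty,E:wait,S:car3-GO,W:wait | queues: N=0 E=2 S=0 W=0
Step 3 [NS]: N:empty,E:wait,S:empty,W:wait | queues: N=0 E=2 S=0 W=0
Step 4 [EW]: N:wait,E:car1-GO,S:wait,W:empty | queues: N=0 E=1 S=0 W=0

N: empty
E: 4
S: empty
W: empty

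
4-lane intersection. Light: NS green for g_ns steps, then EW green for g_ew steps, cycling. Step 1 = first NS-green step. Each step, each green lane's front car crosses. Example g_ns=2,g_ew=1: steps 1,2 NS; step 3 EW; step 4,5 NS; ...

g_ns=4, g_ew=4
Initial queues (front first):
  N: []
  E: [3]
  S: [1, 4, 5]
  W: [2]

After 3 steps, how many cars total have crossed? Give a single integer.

Step 1 [NS]: N:empty,E:wait,S:car1-GO,W:wait | queues: N=0 E=1 S=2 W=1
Step 2 [NS]: N:empty,E:wait,S:car4-GO,W:wait | queues: N=0 E=1 S=1 W=1
Step 3 [NS]: N:empty,E:wait,S:car5-GO,W:wait | queues: N=0 E=1 S=0 W=1
Cars crossed by step 3: 3

Answer: 3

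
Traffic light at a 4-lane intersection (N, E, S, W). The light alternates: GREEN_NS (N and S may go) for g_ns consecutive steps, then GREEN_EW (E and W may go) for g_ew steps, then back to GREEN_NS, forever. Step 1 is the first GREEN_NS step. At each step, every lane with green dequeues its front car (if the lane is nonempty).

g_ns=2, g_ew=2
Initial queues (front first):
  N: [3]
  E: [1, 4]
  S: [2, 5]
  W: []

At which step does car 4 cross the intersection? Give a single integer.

Step 1 [NS]: N:car3-GO,E:wait,S:car2-GO,W:wait | queues: N=0 E=2 S=1 W=0
Step 2 [NS]: N:empty,E:wait,S:car5-GO,W:wait | queues: N=0 E=2 S=0 W=0
Step 3 [EW]: N:wait,E:car1-GO,S:wait,W:empty | queues: N=0 E=1 S=0 W=0
Step 4 [EW]: N:wait,E:car4-GO,S:wait,W:empty | queues: N=0 E=0 S=0 W=0
Car 4 crosses at step 4

4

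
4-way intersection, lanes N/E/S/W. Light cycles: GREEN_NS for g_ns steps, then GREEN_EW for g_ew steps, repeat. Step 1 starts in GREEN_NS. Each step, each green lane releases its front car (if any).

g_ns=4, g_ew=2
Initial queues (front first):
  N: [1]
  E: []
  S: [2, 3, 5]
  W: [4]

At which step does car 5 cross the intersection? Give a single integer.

Step 1 [NS]: N:car1-GO,E:wait,S:car2-GO,W:wait | queues: N=0 E=0 S=2 W=1
Step 2 [NS]: N:empty,E:wait,S:car3-GO,W:wait | queues: N=0 E=0 S=1 W=1
Step 3 [NS]: N:empty,E:wait,S:car5-GO,W:wait | queues: N=0 E=0 S=0 W=1
Step 4 [NS]: N:empty,E:wait,S:empty,W:wait | queues: N=0 E=0 S=0 W=1
Step 5 [EW]: N:wait,E:empty,S:wait,W:car4-GO | queues: N=0 E=0 S=0 W=0
Car 5 crosses at step 3

3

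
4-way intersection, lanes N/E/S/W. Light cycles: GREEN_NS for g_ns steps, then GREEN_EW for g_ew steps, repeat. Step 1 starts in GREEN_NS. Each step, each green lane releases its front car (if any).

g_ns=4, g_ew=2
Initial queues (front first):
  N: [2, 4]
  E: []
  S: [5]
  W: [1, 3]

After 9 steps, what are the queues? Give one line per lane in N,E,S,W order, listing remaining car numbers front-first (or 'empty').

Step 1 [NS]: N:car2-GO,E:wait,S:car5-GO,W:wait | queues: N=1 E=0 S=0 W=2
Step 2 [NS]: N:car4-GO,E:wait,S:empty,W:wait | queues: N=0 E=0 S=0 W=2
Step 3 [NS]: N:empty,E:wait,S:empty,W:wait | queues: N=0 E=0 S=0 W=2
Step 4 [NS]: N:empty,E:wait,S:empty,W:wait | queues: N=0 E=0 S=0 W=2
Step 5 [EW]: N:wait,E:empty,S:wait,W:car1-GO | queues: N=0 E=0 S=0 W=1
Step 6 [EW]: N:wait,E:empty,S:wait,W:car3-GO | queues: N=0 E=0 S=0 W=0

N: empty
E: empty
S: empty
W: empty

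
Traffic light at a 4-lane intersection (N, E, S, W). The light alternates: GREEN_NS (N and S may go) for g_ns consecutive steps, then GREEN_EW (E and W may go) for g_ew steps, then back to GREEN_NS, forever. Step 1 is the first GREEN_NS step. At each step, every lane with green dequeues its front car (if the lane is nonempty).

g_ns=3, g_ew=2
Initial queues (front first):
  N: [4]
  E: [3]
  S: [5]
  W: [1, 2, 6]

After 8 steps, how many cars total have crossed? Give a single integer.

Step 1 [NS]: N:car4-GO,E:wait,S:car5-GO,W:wait | queues: N=0 E=1 S=0 W=3
Step 2 [NS]: N:empty,E:wait,S:empty,W:wait | queues: N=0 E=1 S=0 W=3
Step 3 [NS]: N:empty,E:wait,S:empty,W:wait | queues: N=0 E=1 S=0 W=3
Step 4 [EW]: N:wait,E:car3-GO,S:wait,W:car1-GO | queues: N=0 E=0 S=0 W=2
Step 5 [EW]: N:wait,E:empty,S:wait,W:car2-GO | queues: N=0 E=0 S=0 W=1
Step 6 [NS]: N:empty,E:wait,S:empty,W:wait | queues: N=0 E=0 S=0 W=1
Step 7 [NS]: N:empty,E:wait,S:empty,W:wait | queues: N=0 E=0 S=0 W=1
Step 8 [NS]: N:empty,E:wait,S:empty,W:wait | queues: N=0 E=0 S=0 W=1
Cars crossed by step 8: 5

Answer: 5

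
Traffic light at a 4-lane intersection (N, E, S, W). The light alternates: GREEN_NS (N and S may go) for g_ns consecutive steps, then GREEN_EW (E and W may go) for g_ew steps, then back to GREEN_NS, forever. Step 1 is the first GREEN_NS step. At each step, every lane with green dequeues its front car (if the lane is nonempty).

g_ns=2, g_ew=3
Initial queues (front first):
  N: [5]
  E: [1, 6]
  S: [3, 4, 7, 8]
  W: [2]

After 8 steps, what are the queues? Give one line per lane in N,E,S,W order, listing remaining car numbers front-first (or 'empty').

Step 1 [NS]: N:car5-GO,E:wait,S:car3-GO,W:wait | queues: N=0 E=2 S=3 W=1
Step 2 [NS]: N:empty,E:wait,S:car4-GO,W:wait | queues: N=0 E=2 S=2 W=1
Step 3 [EW]: N:wait,E:car1-GO,S:wait,W:car2-GO | queues: N=0 E=1 S=2 W=0
Step 4 [EW]: N:wait,E:car6-GO,S:wait,W:empty | queues: N=0 E=0 S=2 W=0
Step 5 [EW]: N:wait,E:empty,S:wait,W:empty | queues: N=0 E=0 S=2 W=0
Step 6 [NS]: N:empty,E:wait,S:car7-GO,W:wait | queues: N=0 E=0 S=1 W=0
Step 7 [NS]: N:empty,E:wait,S:car8-GO,W:wait | queues: N=0 E=0 S=0 W=0

N: empty
E: empty
S: empty
W: empty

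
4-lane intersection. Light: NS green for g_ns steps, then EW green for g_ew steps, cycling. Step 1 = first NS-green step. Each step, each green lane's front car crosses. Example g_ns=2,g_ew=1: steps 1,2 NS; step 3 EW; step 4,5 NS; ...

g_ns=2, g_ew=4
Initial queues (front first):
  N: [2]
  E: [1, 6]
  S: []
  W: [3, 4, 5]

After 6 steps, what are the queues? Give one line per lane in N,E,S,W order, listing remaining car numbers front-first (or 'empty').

Step 1 [NS]: N:car2-GO,E:wait,S:empty,W:wait | queues: N=0 E=2 S=0 W=3
Step 2 [NS]: N:empty,E:wait,S:empty,W:wait | queues: N=0 E=2 S=0 W=3
Step 3 [EW]: N:wait,E:car1-GO,S:wait,W:car3-GO | queues: N=0 E=1 S=0 W=2
Step 4 [EW]: N:wait,E:car6-GO,S:wait,W:car4-GO | queues: N=0 E=0 S=0 W=1
Step 5 [EW]: N:wait,E:empty,S:wait,W:car5-GO | queues: N=0 E=0 S=0 W=0

N: empty
E: empty
S: empty
W: empty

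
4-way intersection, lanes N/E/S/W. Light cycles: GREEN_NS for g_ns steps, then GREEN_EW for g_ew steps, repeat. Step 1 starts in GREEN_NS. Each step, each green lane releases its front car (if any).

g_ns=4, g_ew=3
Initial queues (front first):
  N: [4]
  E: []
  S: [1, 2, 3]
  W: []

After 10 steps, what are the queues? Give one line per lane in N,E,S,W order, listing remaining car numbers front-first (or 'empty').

Step 1 [NS]: N:car4-GO,E:wait,S:car1-GO,W:wait | queues: N=0 E=0 S=2 W=0
Step 2 [NS]: N:empty,E:wait,S:car2-GO,W:wait | queues: N=0 E=0 S=1 W=0
Step 3 [NS]: N:empty,E:wait,S:car3-GO,W:wait | queues: N=0 E=0 S=0 W=0

N: empty
E: empty
S: empty
W: empty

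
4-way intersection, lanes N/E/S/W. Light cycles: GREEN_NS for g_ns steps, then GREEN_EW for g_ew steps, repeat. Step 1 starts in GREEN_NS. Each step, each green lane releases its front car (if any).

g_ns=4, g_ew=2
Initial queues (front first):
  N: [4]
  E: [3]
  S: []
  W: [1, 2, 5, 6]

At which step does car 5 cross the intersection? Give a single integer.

Step 1 [NS]: N:car4-GO,E:wait,S:empty,W:wait | queues: N=0 E=1 S=0 W=4
Step 2 [NS]: N:empty,E:wait,S:empty,W:wait | queues: N=0 E=1 S=0 W=4
Step 3 [NS]: N:empty,E:wait,S:empty,W:wait | queues: N=0 E=1 S=0 W=4
Step 4 [NS]: N:empty,E:wait,S:empty,W:wait | queues: N=0 E=1 S=0 W=4
Step 5 [EW]: N:wait,E:car3-GO,S:wait,W:car1-GO | queues: N=0 E=0 S=0 W=3
Step 6 [EW]: N:wait,E:empty,S:wait,W:car2-GO | queues: N=0 E=0 S=0 W=2
Step 7 [NS]: N:empty,E:wait,S:empty,W:wait | queues: N=0 E=0 S=0 W=2
Step 8 [NS]: N:empty,E:wait,S:empty,W:wait | queues: N=0 E=0 S=0 W=2
Step 9 [NS]: N:empty,E:wait,S:empty,W:wait | queues: N=0 E=0 S=0 W=2
Step 10 [NS]: N:empty,E:wait,S:empty,W:wait | queues: N=0 E=0 S=0 W=2
Step 11 [EW]: N:wait,E:empty,S:wait,W:car5-GO | queues: N=0 E=0 S=0 W=1
Step 12 [EW]: N:wait,E:empty,S:wait,W:car6-GO | queues: N=0 E=0 S=0 W=0
Car 5 crosses at step 11

11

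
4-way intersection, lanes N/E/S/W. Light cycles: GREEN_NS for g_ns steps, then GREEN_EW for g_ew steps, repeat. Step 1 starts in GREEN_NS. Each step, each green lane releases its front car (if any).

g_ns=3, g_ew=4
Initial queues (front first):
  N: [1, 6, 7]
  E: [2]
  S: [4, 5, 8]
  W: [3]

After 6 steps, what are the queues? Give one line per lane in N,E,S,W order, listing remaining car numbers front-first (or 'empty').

Step 1 [NS]: N:car1-GO,E:wait,S:car4-GO,W:wait | queues: N=2 E=1 S=2 W=1
Step 2 [NS]: N:car6-GO,E:wait,S:car5-GO,W:wait | queues: N=1 E=1 S=1 W=1
Step 3 [NS]: N:car7-GO,E:wait,S:car8-GO,W:wait | queues: N=0 E=1 S=0 W=1
Step 4 [EW]: N:wait,E:car2-GO,S:wait,W:car3-GO | queues: N=0 E=0 S=0 W=0

N: empty
E: empty
S: empty
W: empty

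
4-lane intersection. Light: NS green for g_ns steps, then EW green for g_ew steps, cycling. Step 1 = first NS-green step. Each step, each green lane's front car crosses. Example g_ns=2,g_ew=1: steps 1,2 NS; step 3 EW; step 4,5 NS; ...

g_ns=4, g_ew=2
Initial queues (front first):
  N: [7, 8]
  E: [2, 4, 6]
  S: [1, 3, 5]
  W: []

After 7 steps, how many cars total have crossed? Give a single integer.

Step 1 [NS]: N:car7-GO,E:wait,S:car1-GO,W:wait | queues: N=1 E=3 S=2 W=0
Step 2 [NS]: N:car8-GO,E:wait,S:car3-GO,W:wait | queues: N=0 E=3 S=1 W=0
Step 3 [NS]: N:empty,E:wait,S:car5-GO,W:wait | queues: N=0 E=3 S=0 W=0
Step 4 [NS]: N:empty,E:wait,S:empty,W:wait | queues: N=0 E=3 S=0 W=0
Step 5 [EW]: N:wait,E:car2-GO,S:wait,W:empty | queues: N=0 E=2 S=0 W=0
Step 6 [EW]: N:wait,E:car4-GO,S:wait,W:empty | queues: N=0 E=1 S=0 W=0
Step 7 [NS]: N:empty,E:wait,S:empty,W:wait | queues: N=0 E=1 S=0 W=0
Cars crossed by step 7: 7

Answer: 7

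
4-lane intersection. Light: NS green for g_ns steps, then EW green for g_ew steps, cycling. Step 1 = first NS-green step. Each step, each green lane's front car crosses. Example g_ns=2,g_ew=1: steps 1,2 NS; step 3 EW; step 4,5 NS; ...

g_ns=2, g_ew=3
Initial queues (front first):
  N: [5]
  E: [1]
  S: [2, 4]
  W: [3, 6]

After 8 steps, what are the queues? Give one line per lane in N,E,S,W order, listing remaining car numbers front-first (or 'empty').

Step 1 [NS]: N:car5-GO,E:wait,S:car2-GO,W:wait | queues: N=0 E=1 S=1 W=2
Step 2 [NS]: N:empty,E:wait,S:car4-GO,W:wait | queues: N=0 E=1 S=0 W=2
Step 3 [EW]: N:wait,E:car1-GO,S:wait,W:car3-GO | queues: N=0 E=0 S=0 W=1
Step 4 [EW]: N:wait,E:empty,S:wait,W:car6-GO | queues: N=0 E=0 S=0 W=0

N: empty
E: empty
S: empty
W: empty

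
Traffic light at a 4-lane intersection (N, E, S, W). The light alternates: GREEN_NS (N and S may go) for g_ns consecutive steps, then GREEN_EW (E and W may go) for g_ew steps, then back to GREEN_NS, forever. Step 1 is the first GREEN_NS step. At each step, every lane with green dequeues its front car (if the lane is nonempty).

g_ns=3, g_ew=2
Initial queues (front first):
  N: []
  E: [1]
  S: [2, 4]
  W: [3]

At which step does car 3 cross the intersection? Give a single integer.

Step 1 [NS]: N:empty,E:wait,S:car2-GO,W:wait | queues: N=0 E=1 S=1 W=1
Step 2 [NS]: N:empty,E:wait,S:car4-GO,W:wait | queues: N=0 E=1 S=0 W=1
Step 3 [NS]: N:empty,E:wait,S:empty,W:wait | queues: N=0 E=1 S=0 W=1
Step 4 [EW]: N:wait,E:car1-GO,S:wait,W:car3-GO | queues: N=0 E=0 S=0 W=0
Car 3 crosses at step 4

4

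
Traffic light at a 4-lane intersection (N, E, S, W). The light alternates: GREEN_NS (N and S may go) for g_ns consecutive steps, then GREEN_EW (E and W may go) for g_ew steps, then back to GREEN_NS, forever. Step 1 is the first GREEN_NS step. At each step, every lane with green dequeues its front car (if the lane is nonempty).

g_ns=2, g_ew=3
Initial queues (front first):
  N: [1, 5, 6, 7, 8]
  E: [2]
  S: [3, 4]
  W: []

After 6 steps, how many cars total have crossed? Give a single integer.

Step 1 [NS]: N:car1-GO,E:wait,S:car3-GO,W:wait | queues: N=4 E=1 S=1 W=0
Step 2 [NS]: N:car5-GO,E:wait,S:car4-GO,W:wait | queues: N=3 E=1 S=0 W=0
Step 3 [EW]: N:wait,E:car2-GO,S:wait,W:empty | queues: N=3 E=0 S=0 W=0
Step 4 [EW]: N:wait,E:empty,S:wait,W:empty | queues: N=3 E=0 S=0 W=0
Step 5 [EW]: N:wait,E:empty,S:wait,W:empty | queues: N=3 E=0 S=0 W=0
Step 6 [NS]: N:car6-GO,E:wait,S:empty,W:wait | queues: N=2 E=0 S=0 W=0
Cars crossed by step 6: 6

Answer: 6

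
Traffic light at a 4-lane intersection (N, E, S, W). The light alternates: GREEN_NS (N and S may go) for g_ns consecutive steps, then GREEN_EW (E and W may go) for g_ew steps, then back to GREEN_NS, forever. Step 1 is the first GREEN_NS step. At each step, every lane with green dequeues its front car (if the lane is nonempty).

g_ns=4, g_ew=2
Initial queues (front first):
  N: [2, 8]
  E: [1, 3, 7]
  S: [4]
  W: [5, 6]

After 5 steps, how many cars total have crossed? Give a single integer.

Answer: 5

Derivation:
Step 1 [NS]: N:car2-GO,E:wait,S:car4-GO,W:wait | queues: N=1 E=3 S=0 W=2
Step 2 [NS]: N:car8-GO,E:wait,S:empty,W:wait | queues: N=0 E=3 S=0 W=2
Step 3 [NS]: N:empty,E:wait,S:empty,W:wait | queues: N=0 E=3 S=0 W=2
Step 4 [NS]: N:empty,E:wait,S:empty,W:wait | queues: N=0 E=3 S=0 W=2
Step 5 [EW]: N:wait,E:car1-GO,S:wait,W:car5-GO | queues: N=0 E=2 S=0 W=1
Cars crossed by step 5: 5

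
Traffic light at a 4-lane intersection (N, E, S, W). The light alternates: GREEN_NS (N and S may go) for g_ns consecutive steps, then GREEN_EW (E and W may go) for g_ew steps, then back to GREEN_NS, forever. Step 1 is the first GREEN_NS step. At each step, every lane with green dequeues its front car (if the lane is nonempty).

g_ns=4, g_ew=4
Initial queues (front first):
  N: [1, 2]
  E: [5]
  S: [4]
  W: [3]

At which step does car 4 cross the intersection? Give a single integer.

Step 1 [NS]: N:car1-GO,E:wait,S:car4-GO,W:wait | queues: N=1 E=1 S=0 W=1
Step 2 [NS]: N:car2-GO,E:wait,S:empty,W:wait | queues: N=0 E=1 S=0 W=1
Step 3 [NS]: N:empty,E:wait,S:empty,W:wait | queues: N=0 E=1 S=0 W=1
Step 4 [NS]: N:empty,E:wait,S:empty,W:wait | queues: N=0 E=1 S=0 W=1
Step 5 [EW]: N:wait,E:car5-GO,S:wait,W:car3-GO | queues: N=0 E=0 S=0 W=0
Car 4 crosses at step 1

1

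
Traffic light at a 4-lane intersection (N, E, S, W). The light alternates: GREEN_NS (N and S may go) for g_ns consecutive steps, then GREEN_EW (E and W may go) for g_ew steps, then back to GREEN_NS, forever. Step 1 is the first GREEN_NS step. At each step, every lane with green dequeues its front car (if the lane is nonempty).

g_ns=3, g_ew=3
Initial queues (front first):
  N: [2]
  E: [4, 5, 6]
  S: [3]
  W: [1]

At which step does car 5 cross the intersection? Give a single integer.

Step 1 [NS]: N:car2-GO,E:wait,S:car3-GO,W:wait | queues: N=0 E=3 S=0 W=1
Step 2 [NS]: N:empty,E:wait,S:empty,W:wait | queues: N=0 E=3 S=0 W=1
Step 3 [NS]: N:empty,E:wait,S:empty,W:wait | queues: N=0 E=3 S=0 W=1
Step 4 [EW]: N:wait,E:car4-GO,S:wait,W:car1-GO | queues: N=0 E=2 S=0 W=0
Step 5 [EW]: N:wait,E:car5-GO,S:wait,W:empty | queues: N=0 E=1 S=0 W=0
Step 6 [EW]: N:wait,E:car6-GO,S:wait,W:empty | queues: N=0 E=0 S=0 W=0
Car 5 crosses at step 5

5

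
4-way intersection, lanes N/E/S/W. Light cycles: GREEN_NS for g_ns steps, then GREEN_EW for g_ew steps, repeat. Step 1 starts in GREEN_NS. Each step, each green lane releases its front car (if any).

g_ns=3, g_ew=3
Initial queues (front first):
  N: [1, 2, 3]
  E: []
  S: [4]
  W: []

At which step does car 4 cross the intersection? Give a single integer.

Step 1 [NS]: N:car1-GO,E:wait,S:car4-GO,W:wait | queues: N=2 E=0 S=0 W=0
Step 2 [NS]: N:car2-GO,E:wait,S:empty,W:wait | queues: N=1 E=0 S=0 W=0
Step 3 [NS]: N:car3-GO,E:wait,S:empty,W:wait | queues: N=0 E=0 S=0 W=0
Car 4 crosses at step 1

1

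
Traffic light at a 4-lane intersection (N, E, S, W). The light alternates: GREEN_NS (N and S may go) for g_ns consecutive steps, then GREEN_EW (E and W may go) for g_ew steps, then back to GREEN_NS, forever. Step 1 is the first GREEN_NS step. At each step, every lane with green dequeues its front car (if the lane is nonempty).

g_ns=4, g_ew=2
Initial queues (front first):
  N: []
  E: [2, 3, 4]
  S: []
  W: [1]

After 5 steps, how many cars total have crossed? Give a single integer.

Answer: 2

Derivation:
Step 1 [NS]: N:empty,E:wait,S:empty,W:wait | queues: N=0 E=3 S=0 W=1
Step 2 [NS]: N:empty,E:wait,S:empty,W:wait | queues: N=0 E=3 S=0 W=1
Step 3 [NS]: N:empty,E:wait,S:empty,W:wait | queues: N=0 E=3 S=0 W=1
Step 4 [NS]: N:empty,E:wait,S:empty,W:wait | queues: N=0 E=3 S=0 W=1
Step 5 [EW]: N:wait,E:car2-GO,S:wait,W:car1-GO | queues: N=0 E=2 S=0 W=0
Cars crossed by step 5: 2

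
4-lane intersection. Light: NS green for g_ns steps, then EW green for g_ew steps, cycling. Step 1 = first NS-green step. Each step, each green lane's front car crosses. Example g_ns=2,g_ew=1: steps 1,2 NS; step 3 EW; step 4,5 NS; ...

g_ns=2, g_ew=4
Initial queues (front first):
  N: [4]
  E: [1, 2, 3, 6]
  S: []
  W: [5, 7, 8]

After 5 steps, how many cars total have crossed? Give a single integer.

Answer: 7

Derivation:
Step 1 [NS]: N:car4-GO,E:wait,S:empty,W:wait | queues: N=0 E=4 S=0 W=3
Step 2 [NS]: N:empty,E:wait,S:empty,W:wait | queues: N=0 E=4 S=0 W=3
Step 3 [EW]: N:wait,E:car1-GO,S:wait,W:car5-GO | queues: N=0 E=3 S=0 W=2
Step 4 [EW]: N:wait,E:car2-GO,S:wait,W:car7-GO | queues: N=0 E=2 S=0 W=1
Step 5 [EW]: N:wait,E:car3-GO,S:wait,W:car8-GO | queues: N=0 E=1 S=0 W=0
Cars crossed by step 5: 7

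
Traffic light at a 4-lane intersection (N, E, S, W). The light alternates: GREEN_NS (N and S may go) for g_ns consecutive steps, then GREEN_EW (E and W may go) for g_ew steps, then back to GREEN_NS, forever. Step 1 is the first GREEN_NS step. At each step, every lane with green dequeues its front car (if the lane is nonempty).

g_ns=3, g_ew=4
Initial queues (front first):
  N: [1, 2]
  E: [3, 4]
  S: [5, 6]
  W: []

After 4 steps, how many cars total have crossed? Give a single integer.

Answer: 5

Derivation:
Step 1 [NS]: N:car1-GO,E:wait,S:car5-GO,W:wait | queues: N=1 E=2 S=1 W=0
Step 2 [NS]: N:car2-GO,E:wait,S:car6-GO,W:wait | queues: N=0 E=2 S=0 W=0
Step 3 [NS]: N:empty,E:wait,S:empty,W:wait | queues: N=0 E=2 S=0 W=0
Step 4 [EW]: N:wait,E:car3-GO,S:wait,W:empty | queues: N=0 E=1 S=0 W=0
Cars crossed by step 4: 5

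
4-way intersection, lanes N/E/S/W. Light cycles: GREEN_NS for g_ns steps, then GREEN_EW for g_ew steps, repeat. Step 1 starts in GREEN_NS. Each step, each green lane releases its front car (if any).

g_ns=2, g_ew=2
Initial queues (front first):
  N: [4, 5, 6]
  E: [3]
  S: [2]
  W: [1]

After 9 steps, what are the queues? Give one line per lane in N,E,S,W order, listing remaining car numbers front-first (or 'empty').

Step 1 [NS]: N:car4-GO,E:wait,S:car2-GO,W:wait | queues: N=2 E=1 S=0 W=1
Step 2 [NS]: N:car5-GO,E:wait,S:empty,W:wait | queues: N=1 E=1 S=0 W=1
Step 3 [EW]: N:wait,E:car3-GO,S:wait,W:car1-GO | queues: N=1 E=0 S=0 W=0
Step 4 [EW]: N:wait,E:empty,S:wait,W:empty | queues: N=1 E=0 S=0 W=0
Step 5 [NS]: N:car6-GO,E:wait,S:empty,W:wait | queues: N=0 E=0 S=0 W=0

N: empty
E: empty
S: empty
W: empty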